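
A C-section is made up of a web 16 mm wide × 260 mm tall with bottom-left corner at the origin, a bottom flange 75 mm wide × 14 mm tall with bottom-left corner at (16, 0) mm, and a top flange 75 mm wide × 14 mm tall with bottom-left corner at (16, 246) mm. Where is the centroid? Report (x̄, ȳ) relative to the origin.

x̄ = 23.26 mm, ȳ = 130.00 mm

web: A = 16 × 260 = 4160.00, centroid at (8.00, 130.00).
bottom flange: A = 75 × 14 = 1050.00, centroid at (53.50, 7.00).
top flange: A = 75 × 14 = 1050.00, centroid at (53.50, 253.00).
ΣA = 6260.00 mm², ΣAx̄ = 145630.00 mm³, ΣAȳ = 813800.00 mm³.
x̄ = 145630.00/6260.00 = 23.26 mm; ȳ = 813800.00/6260.00 = 130.00 mm.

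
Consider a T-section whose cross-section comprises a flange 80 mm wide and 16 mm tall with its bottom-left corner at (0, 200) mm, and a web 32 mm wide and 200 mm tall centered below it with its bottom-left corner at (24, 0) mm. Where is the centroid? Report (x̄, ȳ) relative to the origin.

x̄ = 40.00 mm, ȳ = 118.00 mm

web: A = 32 × 200 = 6400.00, centroid at (40.00, 100.00).
flange: A = 80 × 16 = 1280.00, centroid at (40.00, 208.00).
ΣA = 7680.00 mm², ΣAx̄ = 307200.00 mm³, ΣAȳ = 906240.00 mm³.
x̄ = 307200.00/7680.00 = 40.00 mm; ȳ = 906240.00/7680.00 = 118.00 mm.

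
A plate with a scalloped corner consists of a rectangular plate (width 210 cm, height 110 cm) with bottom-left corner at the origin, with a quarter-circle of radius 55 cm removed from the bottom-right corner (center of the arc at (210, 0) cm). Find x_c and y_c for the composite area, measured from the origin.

x_c = 95.64 cm, y_c = 58.63 cm

plate: A = 210 × 110 = 23100.00, centroid at (105.00, 55.00).
removed quarter-circle: A = −¼π·55² = -2375.83, centroid at (186.66, 23.34).
ΣA = 20724.17 cm², ΣAx_c = 1982034.15 cm³, ΣAy_c = 1215041.67 cm³.
x_c = 1982034.15/20724.17 = 95.64 cm; y_c = 1215041.67/20724.17 = 58.63 cm.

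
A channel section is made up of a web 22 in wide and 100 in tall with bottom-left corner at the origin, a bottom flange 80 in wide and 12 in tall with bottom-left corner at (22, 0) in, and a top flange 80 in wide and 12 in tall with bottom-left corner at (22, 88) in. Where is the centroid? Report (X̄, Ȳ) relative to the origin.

X̄ = 34.77 in, Ȳ = 50.00 in

web: A = 22 × 100 = 2200.00, centroid at (11.00, 50.00).
bottom flange: A = 80 × 12 = 960.00, centroid at (62.00, 6.00).
top flange: A = 80 × 12 = 960.00, centroid at (62.00, 94.00).
ΣA = 4120.00 in², ΣAX̄ = 143240.00 in³, ΣAȲ = 206000.00 in³.
X̄ = 143240.00/4120.00 = 34.77 in; Ȳ = 206000.00/4120.00 = 50.00 in.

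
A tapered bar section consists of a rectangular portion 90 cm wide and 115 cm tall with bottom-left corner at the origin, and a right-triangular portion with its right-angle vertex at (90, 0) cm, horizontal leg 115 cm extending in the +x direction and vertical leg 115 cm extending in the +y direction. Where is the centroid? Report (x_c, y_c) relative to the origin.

x_c = 77.49 cm, y_c = 50.03 cm

rectangular portion: A = 90 × 115 = 10350.00, centroid at (45.00, 57.50).
triangular portion: A = ½·115·115 = 6612.50, centroid at (128.33, 38.33).
ΣA = 16962.50 cm²
ΣAx_c = (10350.00)(45.00) + (6612.50)(128.33) = 1314354.17 cm³
ΣAy_c = (10350.00)(57.50) + (6612.50)(38.33) = 848604.17 cm³
x_c = 1314354.17 / 16962.50 = 77.49 cm
y_c = 848604.17 / 16962.50 = 50.03 cm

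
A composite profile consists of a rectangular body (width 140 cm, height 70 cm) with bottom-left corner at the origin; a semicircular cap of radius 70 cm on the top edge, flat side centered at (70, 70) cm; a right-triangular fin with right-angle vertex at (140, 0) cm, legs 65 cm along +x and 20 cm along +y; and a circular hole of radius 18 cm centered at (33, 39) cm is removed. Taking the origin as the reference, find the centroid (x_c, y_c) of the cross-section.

rectangular body: A = 140 × 70 = 9800.00, centroid at (70.00, 35.00).
semicircular top: A = ½π·70² = 7696.90, centroid at (70.00, 99.71).
triangular fin: A = ½·65·20 = 650.00, centroid at (161.67, 6.67).
hole: A = −π·18² = -1017.88, centroid at (33.00, 39.00).
ΣA = 17129.03 cm², ΣAx_c = 1296276.56 cm³, ΣAy_c = 1075085.98 cm³.
x_c = 1296276.56/17129.03 = 75.68 cm; y_c = 1075085.98/17129.03 = 62.76 cm.

x_c = 75.68 cm, y_c = 62.76 cm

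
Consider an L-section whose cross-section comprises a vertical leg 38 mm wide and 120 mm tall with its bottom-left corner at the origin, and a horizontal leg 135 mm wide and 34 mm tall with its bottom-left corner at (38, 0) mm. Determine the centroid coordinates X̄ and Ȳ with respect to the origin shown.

vertical leg: A = 38 × 120 = 4560.00, centroid at (19.00, 60.00).
horizontal leg: A = 135 × 34 = 4590.00, centroid at (105.50, 17.00).
ΣA = 9150.00 mm², ΣAX̄ = 570885.00 mm³, ΣAȲ = 351630.00 mm³.
X̄ = 570885.00/9150.00 = 62.39 mm; Ȳ = 351630.00/9150.00 = 38.43 mm.

X̄ = 62.39 mm, Ȳ = 38.43 mm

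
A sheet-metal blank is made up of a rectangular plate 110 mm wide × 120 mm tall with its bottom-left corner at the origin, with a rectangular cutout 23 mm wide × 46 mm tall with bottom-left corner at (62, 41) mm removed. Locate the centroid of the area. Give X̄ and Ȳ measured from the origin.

X̄ = 53.39 mm, Ȳ = 59.65 mm

plate: A = 110 × 120 = 13200.00, centroid at (55.00, 60.00).
hole: A = −(23 × 46) = -1058.00, centroid at (73.50, 64.00).
ΣA = 12142.00 mm²
ΣAX̄ = (13200.00)(55.00) + (-1058.00)(73.50) = 648237.00 mm³
ΣAȲ = (13200.00)(60.00) + (-1058.00)(64.00) = 724288.00 mm³
X̄ = 648237.00 / 12142.00 = 53.39 mm
Ȳ = 724288.00 / 12142.00 = 59.65 mm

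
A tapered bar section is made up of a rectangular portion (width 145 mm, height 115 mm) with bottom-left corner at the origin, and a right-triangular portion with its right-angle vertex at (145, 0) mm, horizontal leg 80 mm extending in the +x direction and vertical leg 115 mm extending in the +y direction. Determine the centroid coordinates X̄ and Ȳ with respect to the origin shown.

rectangular portion: A = 145 × 115 = 16675.00, centroid at (72.50, 57.50).
triangular portion: A = ½·80·115 = 4600.00, centroid at (171.67, 38.33).
ΣA = 21275.00 mm²
ΣAX̄ = (16675.00)(72.50) + (4600.00)(171.67) = 1998604.17 mm³
ΣAȲ = (16675.00)(57.50) + (4600.00)(38.33) = 1135145.83 mm³
X̄ = 1998604.17 / 21275.00 = 93.94 mm
Ȳ = 1135145.83 / 21275.00 = 53.36 mm

X̄ = 93.94 mm, Ȳ = 53.36 mm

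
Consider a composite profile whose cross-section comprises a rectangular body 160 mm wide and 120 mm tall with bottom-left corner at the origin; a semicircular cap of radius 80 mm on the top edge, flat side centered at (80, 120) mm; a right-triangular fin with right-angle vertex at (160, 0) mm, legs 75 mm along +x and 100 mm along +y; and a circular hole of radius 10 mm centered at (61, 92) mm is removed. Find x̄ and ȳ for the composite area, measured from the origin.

rectangular body: A = 160 × 120 = 19200.00, centroid at (80.00, 60.00).
semicircular top: A = ½π·80² = 10053.10, centroid at (80.00, 153.95).
triangular fin: A = ½·75·100 = 3750.00, centroid at (185.00, 33.33).
hole: A = −π·10² = -314.16, centroid at (61.00, 92.00).
ΣA = 32688.94 mm²
ΣAx̄ = (19200.00)(80.00) + (10053.10)(80.00) + (3750.00)(185.00) + (-314.16)(61.00) = 3014834.00 mm³
ΣAȳ = (19200.00)(60.00) + (10053.10)(153.95) + (3750.00)(33.33) + (-314.16)(92.00) = 2795802.26 mm³
x̄ = 3014834.00 / 32688.94 = 92.23 mm
ȳ = 2795802.26 / 32688.94 = 85.53 mm

x̄ = 92.23 mm, ȳ = 85.53 mm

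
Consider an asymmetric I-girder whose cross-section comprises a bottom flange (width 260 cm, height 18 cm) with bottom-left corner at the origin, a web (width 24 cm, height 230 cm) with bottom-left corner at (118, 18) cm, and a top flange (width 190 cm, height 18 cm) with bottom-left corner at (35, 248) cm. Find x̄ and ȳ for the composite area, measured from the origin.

bottom flange: A = 260 × 18 = 4680.00, centroid at (130.00, 9.00).
web: A = 24 × 230 = 5520.00, centroid at (130.00, 133.00).
top flange: A = 190 × 18 = 3420.00, centroid at (130.00, 257.00).
ΣA = 13620.00 cm²
ΣAx̄ = (4680.00)(130.00) + (5520.00)(130.00) + (3420.00)(130.00) = 1770600.00 cm³
ΣAȳ = (4680.00)(9.00) + (5520.00)(133.00) + (3420.00)(257.00) = 1655220.00 cm³
x̄ = 1770600.00 / 13620.00 = 130.00 cm
ȳ = 1655220.00 / 13620.00 = 121.53 cm

x̄ = 130.00 cm, ȳ = 121.53 cm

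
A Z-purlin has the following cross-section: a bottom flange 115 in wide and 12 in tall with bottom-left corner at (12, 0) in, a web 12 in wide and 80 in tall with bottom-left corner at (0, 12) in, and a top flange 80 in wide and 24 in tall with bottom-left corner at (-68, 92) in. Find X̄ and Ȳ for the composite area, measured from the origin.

X̄ = 11.25 in, Ȳ = 60.54 in

bottom flange: A = 115 × 12 = 1380.00, centroid at (69.50, 6.00).
web: A = 12 × 80 = 960.00, centroid at (6.00, 52.00).
top flange: A = 80 × 24 = 1920.00, centroid at (-28.00, 104.00).
ΣA = 4260.00 in², ΣAX̄ = 47910.00 in³, ΣAȲ = 257880.00 in³.
X̄ = 47910.00/4260.00 = 11.25 in; Ȳ = 257880.00/4260.00 = 60.54 in.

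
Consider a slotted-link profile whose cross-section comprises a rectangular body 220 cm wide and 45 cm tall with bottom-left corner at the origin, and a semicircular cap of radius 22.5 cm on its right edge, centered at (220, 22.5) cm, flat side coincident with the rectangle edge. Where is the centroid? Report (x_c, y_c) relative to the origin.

rectangular body: A = 220 × 45 = 9900.00, centroid at (110.00, 22.50).
semicircular end: A = ½π·22.5² = 795.22, centroid at (229.55, 22.50).
ΣA = 10695.22 cm²
ΣAx_c = (9900.00)(110.00) + (795.22)(229.55) = 1271541.19 cm³
ΣAy_c = (9900.00)(22.50) + (795.22)(22.50) = 240642.35 cm³
x_c = 1271541.19 / 10695.22 = 118.89 cm
y_c = 240642.35 / 10695.22 = 22.50 cm

x_c = 118.89 cm, y_c = 22.50 cm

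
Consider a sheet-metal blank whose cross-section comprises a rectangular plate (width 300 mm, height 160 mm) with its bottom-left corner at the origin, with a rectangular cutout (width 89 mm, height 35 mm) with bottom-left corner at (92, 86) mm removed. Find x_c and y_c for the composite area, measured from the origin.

plate: A = 300 × 160 = 48000.00, centroid at (150.00, 80.00).
hole: A = −(89 × 35) = -3115.00, centroid at (136.50, 103.50).
ΣA = 44885.00 mm²
ΣAx_c = (48000.00)(150.00) + (-3115.00)(136.50) = 6774802.50 mm³
ΣAy_c = (48000.00)(80.00) + (-3115.00)(103.50) = 3517597.50 mm³
x_c = 6774802.50 / 44885.00 = 150.94 mm
y_c = 3517597.50 / 44885.00 = 78.37 mm

x_c = 150.94 mm, y_c = 78.37 mm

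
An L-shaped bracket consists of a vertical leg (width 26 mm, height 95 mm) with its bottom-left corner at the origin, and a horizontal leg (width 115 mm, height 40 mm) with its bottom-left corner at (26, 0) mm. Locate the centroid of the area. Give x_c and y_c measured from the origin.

x_c = 58.87 mm, y_c = 29.61 mm

vertical leg: A = 26 × 95 = 2470.00, centroid at (13.00, 47.50).
horizontal leg: A = 115 × 40 = 4600.00, centroid at (83.50, 20.00).
ΣA = 7070.00 mm²
ΣAx_c = (2470.00)(13.00) + (4600.00)(83.50) = 416210.00 mm³
ΣAy_c = (2470.00)(47.50) + (4600.00)(20.00) = 209325.00 mm³
x_c = 416210.00 / 7070.00 = 58.87 mm
y_c = 209325.00 / 7070.00 = 29.61 mm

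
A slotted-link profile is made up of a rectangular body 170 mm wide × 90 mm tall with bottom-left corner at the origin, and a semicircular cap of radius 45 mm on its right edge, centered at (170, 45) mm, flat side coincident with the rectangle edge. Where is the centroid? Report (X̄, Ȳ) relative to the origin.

rectangular body: A = 170 × 90 = 15300.00, centroid at (85.00, 45.00).
semicircular end: A = ½π·45² = 3180.86, centroid at (189.10, 45.00).
ΣA = 18480.86 mm², ΣAX̄ = 1901996.64 mm³, ΣAȲ = 831638.82 mm³.
X̄ = 1901996.64/18480.86 = 102.92 mm; Ȳ = 831638.82/18480.86 = 45.00 mm.

X̄ = 102.92 mm, Ȳ = 45.00 mm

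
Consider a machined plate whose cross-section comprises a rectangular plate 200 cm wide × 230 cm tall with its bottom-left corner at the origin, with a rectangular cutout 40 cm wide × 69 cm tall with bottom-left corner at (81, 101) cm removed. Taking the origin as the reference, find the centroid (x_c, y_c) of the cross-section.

plate: A = 200 × 230 = 46000.00, centroid at (100.00, 115.00).
hole: A = −(40 × 69) = -2760.00, centroid at (101.00, 135.50).
ΣA = 43240.00 cm², ΣAx_c = 4321240.00 cm³, ΣAy_c = 4916020.00 cm³.
x_c = 4321240.00/43240.00 = 99.94 cm; y_c = 4916020.00/43240.00 = 113.69 cm.

x_c = 99.94 cm, y_c = 113.69 cm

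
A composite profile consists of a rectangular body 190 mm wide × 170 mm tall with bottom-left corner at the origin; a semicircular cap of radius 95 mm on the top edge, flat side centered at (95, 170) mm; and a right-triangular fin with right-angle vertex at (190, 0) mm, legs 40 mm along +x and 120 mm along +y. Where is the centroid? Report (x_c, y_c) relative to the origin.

Part | A | x̄ᵢ | ȳᵢ | A·x̄ᵢ | A·ȳᵢ
rectangular body | 32300.00 | 95.00 | 85.00 | 3068500.00 | 2745500.00
semicircular top | 14176.44 | 95.00 | 210.32 | 1346761.50 | 2981577.60
triangular fin | 2400.00 | 203.33 | 40.00 | 488000.00 | 96000.00
Σ | 48876.44 |  |  | 4903261.50 | 5823077.60
x_c = 4903261.50 / 48876.44 = 100.32 mm
y_c = 5823077.60 / 48876.44 = 119.14 mm

x_c = 100.32 mm, y_c = 119.14 mm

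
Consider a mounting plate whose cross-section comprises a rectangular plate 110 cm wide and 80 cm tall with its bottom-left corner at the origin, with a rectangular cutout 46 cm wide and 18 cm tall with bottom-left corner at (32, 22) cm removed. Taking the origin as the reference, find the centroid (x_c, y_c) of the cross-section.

Part | A | x̄ᵢ | ȳᵢ | A·x̄ᵢ | A·ȳᵢ
plate | 8800.00 | 55.00 | 40.00 | 484000.00 | 352000.00
hole | -828.00 | 55.00 | 31.00 | -45540.00 | -25668.00
Σ | 7972.00 |  |  | 438460.00 | 326332.00
x_c = 438460.00 / 7972.00 = 55.00 cm
y_c = 326332.00 / 7972.00 = 40.93 cm

x_c = 55.00 cm, y_c = 40.93 cm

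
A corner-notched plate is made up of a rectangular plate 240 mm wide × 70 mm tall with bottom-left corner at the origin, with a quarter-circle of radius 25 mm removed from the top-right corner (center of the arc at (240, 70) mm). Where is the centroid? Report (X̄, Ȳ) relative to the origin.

plate: A = 240 × 70 = 16800.00, centroid at (120.00, 35.00).
removed quarter-circle: A = −¼π·25² = -490.87, centroid at (229.39, 59.39).
ΣA = 16309.13 mm², ΣAX̄ = 1903398.61 mm³, ΣAȲ = 558847.16 mm³.
X̄ = 1903398.61/16309.13 = 116.71 mm; Ȳ = 558847.16/16309.13 = 34.27 mm.

X̄ = 116.71 mm, Ȳ = 34.27 mm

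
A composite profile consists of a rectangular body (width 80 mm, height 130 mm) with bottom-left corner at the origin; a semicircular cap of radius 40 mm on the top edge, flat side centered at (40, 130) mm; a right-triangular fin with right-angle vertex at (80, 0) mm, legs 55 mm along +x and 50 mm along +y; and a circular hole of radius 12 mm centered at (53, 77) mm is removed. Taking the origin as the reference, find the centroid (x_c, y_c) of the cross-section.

rectangular body: A = 80 × 130 = 10400.00, centroid at (40.00, 65.00).
semicircular top: A = ½π·40² = 2513.27, centroid at (40.00, 146.98).
triangular fin: A = ½·55·50 = 1375.00, centroid at (98.33, 16.67).
hole: A = −π·12² = -452.39, centroid at (53.00, 77.00).
ΣA = 13835.88 mm²
ΣAx_c = (10400.00)(40.00) + (2513.27)(40.00) + (1375.00)(98.33) + (-452.39)(53.00) = 627762.66 mm³
ΣAy_c = (10400.00)(65.00) + (2513.27)(146.98) + (1375.00)(16.67) + (-452.39)(77.00) = 1033474.99 mm³
x_c = 627762.66 / 13835.88 = 45.37 mm
y_c = 1033474.99 / 13835.88 = 74.70 mm

x_c = 45.37 mm, y_c = 74.70 mm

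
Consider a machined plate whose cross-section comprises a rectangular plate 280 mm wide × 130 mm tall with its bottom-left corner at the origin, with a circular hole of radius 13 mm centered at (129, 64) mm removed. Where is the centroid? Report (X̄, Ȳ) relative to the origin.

Part | A | x̄ᵢ | ȳᵢ | A·x̄ᵢ | A·ȳᵢ
plate | 36400.00 | 140.00 | 65.00 | 5096000.00 | 2366000.00
hole | -530.93 | 129.00 | 64.00 | -68489.86 | -33979.47
Σ | 35869.07 |  |  | 5027510.14 | 2332020.53
X̄ = 5027510.14 / 35869.07 = 140.16 mm
Ȳ = 2332020.53 / 35869.07 = 65.01 mm

X̄ = 140.16 mm, Ȳ = 65.01 mm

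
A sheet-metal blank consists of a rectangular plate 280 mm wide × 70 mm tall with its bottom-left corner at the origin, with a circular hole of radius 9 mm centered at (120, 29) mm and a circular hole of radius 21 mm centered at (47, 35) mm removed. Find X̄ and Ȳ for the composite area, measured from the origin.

Part | A | x̄ᵢ | ȳᵢ | A·x̄ᵢ | A·ȳᵢ
plate | 19600.00 | 140.00 | 35.00 | 2744000.00 | 686000.00
hole 1 | -254.47 | 120.00 | 29.00 | -30536.28 | -7379.60
hole 2 | -1385.44 | 47.00 | 35.00 | -65115.79 | -48490.48
Σ | 17960.09 |  |  | 2648347.93 | 630129.92
X̄ = 2648347.93 / 17960.09 = 147.46 mm
Ȳ = 630129.92 / 17960.09 = 35.09 mm

X̄ = 147.46 mm, Ȳ = 35.09 mm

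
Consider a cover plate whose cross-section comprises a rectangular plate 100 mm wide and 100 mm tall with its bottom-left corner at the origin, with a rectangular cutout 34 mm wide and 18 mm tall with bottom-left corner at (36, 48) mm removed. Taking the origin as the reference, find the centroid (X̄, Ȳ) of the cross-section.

X̄ = 49.80 mm, Ȳ = 49.54 mm

plate: A = 100 × 100 = 10000.00, centroid at (50.00, 50.00).
hole: A = −(34 × 18) = -612.00, centroid at (53.00, 57.00).
ΣA = 9388.00 mm²
ΣAX̄ = (10000.00)(50.00) + (-612.00)(53.00) = 467564.00 mm³
ΣAȲ = (10000.00)(50.00) + (-612.00)(57.00) = 465116.00 mm³
X̄ = 467564.00 / 9388.00 = 49.80 mm
Ȳ = 465116.00 / 9388.00 = 49.54 mm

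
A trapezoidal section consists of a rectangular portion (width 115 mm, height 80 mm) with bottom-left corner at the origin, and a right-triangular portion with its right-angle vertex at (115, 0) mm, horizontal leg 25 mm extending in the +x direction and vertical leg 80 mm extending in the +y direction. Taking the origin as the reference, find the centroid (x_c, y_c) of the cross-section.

Part | A | x̄ᵢ | ȳᵢ | A·x̄ᵢ | A·ȳᵢ
rectangular portion | 9200.00 | 57.50 | 40.00 | 529000.00 | 368000.00
triangular portion | 1000.00 | 123.33 | 26.67 | 123333.33 | 26666.67
Σ | 10200.00 |  |  | 652333.33 | 394666.67
x_c = 652333.33 / 10200.00 = 63.95 mm
y_c = 394666.67 / 10200.00 = 38.69 mm

x_c = 63.95 mm, y_c = 38.69 mm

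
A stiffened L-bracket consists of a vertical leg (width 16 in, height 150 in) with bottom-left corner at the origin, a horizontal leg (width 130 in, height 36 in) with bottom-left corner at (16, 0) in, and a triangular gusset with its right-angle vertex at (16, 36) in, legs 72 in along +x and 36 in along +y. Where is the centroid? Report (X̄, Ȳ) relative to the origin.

Part | A | x̄ᵢ | ȳᵢ | A·x̄ᵢ | A·ȳᵢ
vertical leg | 2400.00 | 8.00 | 75.00 | 19200.00 | 180000.00
horizontal leg | 4680.00 | 81.00 | 18.00 | 379080.00 | 84240.00
gusset | 1296.00 | 40.00 | 48.00 | 51840.00 | 62208.00
Σ | 8376.00 |  |  | 450120.00 | 326448.00
X̄ = 450120.00 / 8376.00 = 53.74 in
Ȳ = 326448.00 / 8376.00 = 38.97 in

X̄ = 53.74 in, Ȳ = 38.97 in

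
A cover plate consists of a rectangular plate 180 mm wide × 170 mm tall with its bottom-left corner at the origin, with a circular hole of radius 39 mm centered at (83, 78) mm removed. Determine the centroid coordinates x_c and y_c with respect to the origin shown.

Part | A | x̄ᵢ | ȳᵢ | A·x̄ᵢ | A·ȳᵢ
plate | 30600.00 | 90.00 | 85.00 | 2754000.00 | 2601000.00
hole | -4778.36 | 83.00 | 78.00 | -396604.08 | -372712.27
Σ | 25821.64 |  |  | 2357395.92 | 2228287.73
x_c = 2357395.92 / 25821.64 = 91.30 mm
y_c = 2228287.73 / 25821.64 = 86.30 mm

x_c = 91.30 mm, y_c = 86.30 mm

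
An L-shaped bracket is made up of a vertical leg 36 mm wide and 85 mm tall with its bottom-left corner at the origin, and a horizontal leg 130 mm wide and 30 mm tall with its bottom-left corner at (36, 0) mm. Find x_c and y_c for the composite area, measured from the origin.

Part | A | x̄ᵢ | ȳᵢ | A·x̄ᵢ | A·ȳᵢ
vertical leg | 3060.00 | 18.00 | 42.50 | 55080.00 | 130050.00
horizontal leg | 3900.00 | 101.00 | 15.00 | 393900.00 | 58500.00
Σ | 6960.00 |  |  | 448980.00 | 188550.00
x_c = 448980.00 / 6960.00 = 64.51 mm
y_c = 188550.00 / 6960.00 = 27.09 mm

x_c = 64.51 mm, y_c = 27.09 mm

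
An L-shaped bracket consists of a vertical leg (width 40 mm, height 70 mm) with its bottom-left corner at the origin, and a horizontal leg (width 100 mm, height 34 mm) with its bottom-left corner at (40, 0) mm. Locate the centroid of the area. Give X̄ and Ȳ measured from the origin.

vertical leg: A = 40 × 70 = 2800.00, centroid at (20.00, 35.00).
horizontal leg: A = 100 × 34 = 3400.00, centroid at (90.00, 17.00).
ΣA = 6200.00 mm², ΣAX̄ = 362000.00 mm³, ΣAȲ = 155800.00 mm³.
X̄ = 362000.00/6200.00 = 58.39 mm; Ȳ = 155800.00/6200.00 = 25.13 mm.

X̄ = 58.39 mm, Ȳ = 25.13 mm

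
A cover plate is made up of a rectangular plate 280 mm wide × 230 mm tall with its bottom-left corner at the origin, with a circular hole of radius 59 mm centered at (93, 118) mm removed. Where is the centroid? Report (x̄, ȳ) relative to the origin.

x̄ = 149.61 mm, ȳ = 114.39 mm

plate: A = 280 × 230 = 64400.00, centroid at (140.00, 115.00).
hole: A = −π·59² = -10935.88, centroid at (93.00, 118.00).
ΣA = 53464.12 mm², ΣAx̄ = 7998962.79 mm³, ΣAȳ = 6115565.68 mm³.
x̄ = 7998962.79/53464.12 = 149.61 mm; ȳ = 6115565.68/53464.12 = 114.39 mm.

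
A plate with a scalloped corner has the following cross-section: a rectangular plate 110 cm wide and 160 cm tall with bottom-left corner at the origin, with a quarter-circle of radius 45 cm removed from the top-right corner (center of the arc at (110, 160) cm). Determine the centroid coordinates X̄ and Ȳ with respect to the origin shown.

plate: A = 110 × 160 = 17600.00, centroid at (55.00, 80.00).
removed quarter-circle: A = −¼π·45² = -1590.43, centroid at (90.90, 140.90).
ΣA = 16009.57 cm²
ΣAX̄ = (17600.00)(55.00) + (-1590.43)(90.90) = 823427.56 cm³
ΣAȲ = (17600.00)(80.00) + (-1590.43)(140.90) = 1183906.00 cm³
X̄ = 823427.56 / 16009.57 = 51.43 cm
Ȳ = 1183906.00 / 16009.57 = 73.95 cm

X̄ = 51.43 cm, Ȳ = 73.95 cm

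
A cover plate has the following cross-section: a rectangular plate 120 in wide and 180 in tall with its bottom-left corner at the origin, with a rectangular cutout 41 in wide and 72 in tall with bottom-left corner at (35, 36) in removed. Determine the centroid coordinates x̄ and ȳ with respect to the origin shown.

plate: A = 120 × 180 = 21600.00, centroid at (60.00, 90.00).
hole: A = −(41 × 72) = -2952.00, centroid at (55.50, 72.00).
ΣA = 18648.00 in²
ΣAx̄ = (21600.00)(60.00) + (-2952.00)(55.50) = 1132164.00 in³
ΣAȳ = (21600.00)(90.00) + (-2952.00)(72.00) = 1731456.00 in³
x̄ = 1132164.00 / 18648.00 = 60.71 in
ȳ = 1731456.00 / 18648.00 = 92.85 in

x̄ = 60.71 in, ȳ = 92.85 in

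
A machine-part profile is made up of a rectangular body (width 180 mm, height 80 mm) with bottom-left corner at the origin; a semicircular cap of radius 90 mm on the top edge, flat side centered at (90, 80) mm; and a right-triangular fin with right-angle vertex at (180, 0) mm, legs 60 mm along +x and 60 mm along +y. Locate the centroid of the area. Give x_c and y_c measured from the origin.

rectangular body: A = 180 × 80 = 14400.00, centroid at (90.00, 40.00).
semicircular top: A = ½π·90² = 12723.45, centroid at (90.00, 118.20).
triangular fin: A = ½·60·60 = 1800.00, centroid at (200.00, 20.00).
ΣA = 28923.45 mm², ΣAx_c = 2801110.52 mm³, ΣAy_c = 2115876.02 mm³.
x_c = 2801110.52/28923.45 = 96.85 mm; y_c = 2115876.02/28923.45 = 73.15 mm.

x_c = 96.85 mm, y_c = 73.15 mm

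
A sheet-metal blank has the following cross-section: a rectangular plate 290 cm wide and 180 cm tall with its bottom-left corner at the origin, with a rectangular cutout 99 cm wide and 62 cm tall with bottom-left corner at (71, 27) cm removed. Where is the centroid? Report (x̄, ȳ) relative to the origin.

plate: A = 290 × 180 = 52200.00, centroid at (145.00, 90.00).
hole: A = −(99 × 62) = -6138.00, centroid at (120.50, 58.00).
ΣA = 46062.00 cm²
ΣAx̄ = (52200.00)(145.00) + (-6138.00)(120.50) = 6829371.00 cm³
ΣAȳ = (52200.00)(90.00) + (-6138.00)(58.00) = 4341996.00 cm³
x̄ = 6829371.00 / 46062.00 = 148.26 cm
ȳ = 4341996.00 / 46062.00 = 94.26 cm

x̄ = 148.26 cm, ȳ = 94.26 cm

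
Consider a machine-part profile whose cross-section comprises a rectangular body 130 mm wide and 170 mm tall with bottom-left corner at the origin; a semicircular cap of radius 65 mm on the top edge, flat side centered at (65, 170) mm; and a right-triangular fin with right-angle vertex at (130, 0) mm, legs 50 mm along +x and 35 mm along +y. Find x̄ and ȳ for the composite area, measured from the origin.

x̄ = 67.41 mm, ȳ = 108.07 mm

Part | A | x̄ᵢ | ȳᵢ | A·x̄ᵢ | A·ȳᵢ
rectangular body | 22100.00 | 65.00 | 85.00 | 1436500.00 | 1878500.00
semicircular top | 6636.61 | 65.00 | 197.59 | 431379.94 | 1311307.80
triangular fin | 875.00 | 146.67 | 11.67 | 128333.33 | 10208.33
Σ | 29611.61 |  |  | 1996213.27 | 3200016.13
x̄ = 1996213.27 / 29611.61 = 67.41 mm
ȳ = 3200016.13 / 29611.61 = 108.07 mm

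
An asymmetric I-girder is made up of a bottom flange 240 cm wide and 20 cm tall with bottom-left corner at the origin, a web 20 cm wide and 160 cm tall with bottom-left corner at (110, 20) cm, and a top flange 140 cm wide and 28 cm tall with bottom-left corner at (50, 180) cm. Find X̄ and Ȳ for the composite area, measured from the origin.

X̄ = 120.00 cm, Ȳ = 94.67 cm

bottom flange: A = 240 × 20 = 4800.00, centroid at (120.00, 10.00).
web: A = 20 × 160 = 3200.00, centroid at (120.00, 100.00).
top flange: A = 140 × 28 = 3920.00, centroid at (120.00, 194.00).
ΣA = 11920.00 cm²
ΣAX̄ = (4800.00)(120.00) + (3200.00)(120.00) + (3920.00)(120.00) = 1430400.00 cm³
ΣAȲ = (4800.00)(10.00) + (3200.00)(100.00) + (3920.00)(194.00) = 1128480.00 cm³
X̄ = 1430400.00 / 11920.00 = 120.00 cm
Ȳ = 1128480.00 / 11920.00 = 94.67 cm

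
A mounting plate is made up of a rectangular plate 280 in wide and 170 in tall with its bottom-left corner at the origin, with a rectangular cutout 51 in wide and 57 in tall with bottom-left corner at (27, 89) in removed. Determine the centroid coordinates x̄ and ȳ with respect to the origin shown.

x̄ = 145.69 in, ȳ = 82.89 in

plate: A = 280 × 170 = 47600.00, centroid at (140.00, 85.00).
hole: A = −(51 × 57) = -2907.00, centroid at (52.50, 117.50).
ΣA = 44693.00 in²
ΣAx̄ = (47600.00)(140.00) + (-2907.00)(52.50) = 6511382.50 in³
ΣAȳ = (47600.00)(85.00) + (-2907.00)(117.50) = 3704427.50 in³
x̄ = 6511382.50 / 44693.00 = 145.69 in
ȳ = 3704427.50 / 44693.00 = 82.89 in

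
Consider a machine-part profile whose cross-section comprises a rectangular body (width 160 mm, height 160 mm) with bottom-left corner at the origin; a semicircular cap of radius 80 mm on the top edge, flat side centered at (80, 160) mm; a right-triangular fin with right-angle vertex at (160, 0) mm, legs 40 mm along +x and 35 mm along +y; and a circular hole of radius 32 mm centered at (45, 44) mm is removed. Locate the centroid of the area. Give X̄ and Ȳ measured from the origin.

X̄ = 85.37 mm, Ȳ = 116.62 mm

rectangular body: A = 160 × 160 = 25600.00, centroid at (80.00, 80.00).
semicircular top: A = ½π·80² = 10053.10, centroid at (80.00, 193.95).
triangular fin: A = ½·40·35 = 700.00, centroid at (173.33, 11.67).
hole: A = −π·32² = -3216.99, centroid at (45.00, 44.00).
ΣA = 33136.11 mm²
ΣAX̄ = (25600.00)(80.00) + (10053.10)(80.00) + (700.00)(173.33) + (-3216.99)(45.00) = 2828816.46 mm³
ΣAȲ = (25600.00)(80.00) + (10053.10)(193.95) + (700.00)(11.67) + (-3216.99)(44.00) = 3864447.84 mm³
X̄ = 2828816.46 / 33136.11 = 85.37 mm
Ȳ = 3864447.84 / 33136.11 = 116.62 mm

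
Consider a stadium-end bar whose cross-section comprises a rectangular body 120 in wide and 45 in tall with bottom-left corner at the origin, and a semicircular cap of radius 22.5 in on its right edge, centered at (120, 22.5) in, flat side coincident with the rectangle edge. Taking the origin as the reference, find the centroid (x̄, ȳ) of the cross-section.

Part | A | x̄ᵢ | ȳᵢ | A·x̄ᵢ | A·ȳᵢ
rectangular body | 5400.00 | 60.00 | 22.50 | 324000.00 | 121500.00
semicircular end | 795.22 | 129.55 | 22.50 | 103019.63 | 17892.35
Σ | 6195.22 |  |  | 427019.63 | 139392.35
x̄ = 427019.63 / 6195.22 = 68.93 in
ȳ = 139392.35 / 6195.22 = 22.50 in

x̄ = 68.93 in, ȳ = 22.50 in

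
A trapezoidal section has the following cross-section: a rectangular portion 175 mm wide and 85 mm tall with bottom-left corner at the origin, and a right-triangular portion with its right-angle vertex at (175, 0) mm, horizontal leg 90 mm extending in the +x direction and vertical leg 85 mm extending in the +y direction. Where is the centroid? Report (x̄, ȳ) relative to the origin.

x̄ = 111.53 mm, ȳ = 39.60 mm

rectangular portion: A = 175 × 85 = 14875.00, centroid at (87.50, 42.50).
triangular portion: A = ½·90·85 = 3825.00, centroid at (205.00, 28.33).
ΣA = 18700.00 mm², ΣAx̄ = 2085687.50 mm³, ΣAȳ = 740562.50 mm³.
x̄ = 2085687.50/18700.00 = 111.53 mm; ȳ = 740562.50/18700.00 = 39.60 mm.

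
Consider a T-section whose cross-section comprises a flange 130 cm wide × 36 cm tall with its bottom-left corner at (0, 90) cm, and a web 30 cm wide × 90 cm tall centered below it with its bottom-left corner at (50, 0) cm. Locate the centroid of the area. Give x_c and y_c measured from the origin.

x_c = 65.00 cm, y_c = 84.95 cm

web: A = 30 × 90 = 2700.00, centroid at (65.00, 45.00).
flange: A = 130 × 36 = 4680.00, centroid at (65.00, 108.00).
ΣA = 7380.00 cm², ΣAx_c = 479700.00 cm³, ΣAy_c = 626940.00 cm³.
x_c = 479700.00/7380.00 = 65.00 cm; y_c = 626940.00/7380.00 = 84.95 cm.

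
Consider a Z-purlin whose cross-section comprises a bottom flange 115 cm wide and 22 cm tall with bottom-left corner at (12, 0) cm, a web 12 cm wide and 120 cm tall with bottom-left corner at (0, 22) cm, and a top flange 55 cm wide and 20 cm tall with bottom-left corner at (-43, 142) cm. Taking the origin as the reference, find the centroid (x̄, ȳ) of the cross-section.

x̄ = 33.02 cm, ȳ = 61.76 cm

bottom flange: A = 115 × 22 = 2530.00, centroid at (69.50, 11.00).
web: A = 12 × 120 = 1440.00, centroid at (6.00, 82.00).
top flange: A = 55 × 20 = 1100.00, centroid at (-15.50, 152.00).
ΣA = 5070.00 cm²
ΣAx̄ = (2530.00)(69.50) + (1440.00)(6.00) + (1100.00)(-15.50) = 167425.00 cm³
ΣAȳ = (2530.00)(11.00) + (1440.00)(82.00) + (1100.00)(152.00) = 313110.00 cm³
x̄ = 167425.00 / 5070.00 = 33.02 cm
ȳ = 313110.00 / 5070.00 = 61.76 cm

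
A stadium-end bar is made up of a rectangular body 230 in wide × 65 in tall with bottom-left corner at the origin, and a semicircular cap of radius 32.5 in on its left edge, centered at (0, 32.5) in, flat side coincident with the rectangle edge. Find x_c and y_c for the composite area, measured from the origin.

x_c = 102.13 in, y_c = 32.50 in

rectangular body: A = 230 × 65 = 14950.00, centroid at (115.00, 32.50).
semicircular end: A = ½π·32.5² = 1659.15, centroid at (-13.79, 32.50).
ΣA = 16609.15 in², ΣAx_c = 1696364.58 in³, ΣAy_c = 539797.49 in³.
x_c = 1696364.58/16609.15 = 102.13 in; y_c = 539797.49/16609.15 = 32.50 in.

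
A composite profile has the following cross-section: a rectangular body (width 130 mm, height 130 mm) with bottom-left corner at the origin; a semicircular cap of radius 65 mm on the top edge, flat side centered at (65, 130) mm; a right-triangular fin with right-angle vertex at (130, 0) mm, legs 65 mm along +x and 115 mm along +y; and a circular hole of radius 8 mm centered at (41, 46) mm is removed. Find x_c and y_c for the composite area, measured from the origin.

rectangular body: A = 130 × 130 = 16900.00, centroid at (65.00, 65.00).
semicircular top: A = ½π·65² = 6636.61, centroid at (65.00, 157.59).
triangular fin: A = ½·65·115 = 3737.50, centroid at (151.67, 38.33).
hole: A = −π·8² = -201.06, centroid at (41.00, 46.00).
ΣA = 27073.05 mm², ΣAx_c = 2088490.57 mm³, ΣAy_c = 2278365.20 mm³.
x_c = 2088490.57/27073.05 = 77.14 mm; y_c = 2278365.20/27073.05 = 84.16 mm.

x_c = 77.14 mm, y_c = 84.16 mm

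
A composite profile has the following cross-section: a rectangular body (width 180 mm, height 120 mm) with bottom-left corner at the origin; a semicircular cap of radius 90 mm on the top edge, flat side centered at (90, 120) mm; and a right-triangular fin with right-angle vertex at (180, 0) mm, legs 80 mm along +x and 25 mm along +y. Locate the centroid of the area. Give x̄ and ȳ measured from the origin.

Part | A | x̄ᵢ | ȳᵢ | A·x̄ᵢ | A·ȳᵢ
rectangular body | 21600.00 | 90.00 | 60.00 | 1944000.00 | 1296000.00
semicircular top | 12723.45 | 90.00 | 158.20 | 1145110.52 | 2012814.03
triangular fin | 1000.00 | 206.67 | 8.33 | 206666.67 | 8333.33
Σ | 35323.45 |  |  | 3295777.19 | 3317147.36
x̄ = 3295777.19 / 35323.45 = 93.30 mm
ȳ = 3317147.36 / 35323.45 = 93.91 mm

x̄ = 93.30 mm, ȳ = 93.91 mm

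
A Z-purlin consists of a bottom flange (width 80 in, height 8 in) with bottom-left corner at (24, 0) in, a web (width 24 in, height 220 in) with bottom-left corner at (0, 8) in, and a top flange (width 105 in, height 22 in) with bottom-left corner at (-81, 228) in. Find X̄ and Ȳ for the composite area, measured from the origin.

bottom flange: A = 80 × 8 = 640.00, centroid at (64.00, 4.00).
web: A = 24 × 220 = 5280.00, centroid at (12.00, 118.00).
top flange: A = 105 × 22 = 2310.00, centroid at (-28.50, 239.00).
ΣA = 8230.00 in²
ΣAX̄ = (640.00)(64.00) + (5280.00)(12.00) + (2310.00)(-28.50) = 38485.00 in³
ΣAȲ = (640.00)(4.00) + (5280.00)(118.00) + (2310.00)(239.00) = 1177690.00 in³
X̄ = 38485.00 / 8230.00 = 4.68 in
Ȳ = 1177690.00 / 8230.00 = 143.10 in

X̄ = 4.68 in, Ȳ = 143.10 in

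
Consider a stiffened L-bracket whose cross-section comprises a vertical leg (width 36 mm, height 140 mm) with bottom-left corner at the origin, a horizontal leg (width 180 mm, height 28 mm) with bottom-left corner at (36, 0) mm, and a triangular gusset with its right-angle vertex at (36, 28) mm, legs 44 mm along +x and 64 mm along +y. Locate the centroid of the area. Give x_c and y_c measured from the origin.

vertical leg: A = 36 × 140 = 5040.00, centroid at (18.00, 70.00).
horizontal leg: A = 180 × 28 = 5040.00, centroid at (126.00, 14.00).
gusset: A = ½·44·64 = 1408.00, centroid at (50.67, 49.33).
ΣA = 11488.00 mm²
ΣAx_c = (5040.00)(18.00) + (5040.00)(126.00) + (1408.00)(50.67) = 797098.67 mm³
ΣAy_c = (5040.00)(70.00) + (5040.00)(14.00) + (1408.00)(49.33) = 492821.33 mm³
x_c = 797098.67 / 11488.00 = 69.39 mm
y_c = 492821.33 / 11488.00 = 42.90 mm

x_c = 69.39 mm, y_c = 42.90 mm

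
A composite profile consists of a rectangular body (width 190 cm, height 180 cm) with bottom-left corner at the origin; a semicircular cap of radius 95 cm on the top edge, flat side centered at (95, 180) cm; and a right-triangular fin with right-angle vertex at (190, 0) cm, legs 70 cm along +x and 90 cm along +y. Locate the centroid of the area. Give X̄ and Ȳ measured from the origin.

X̄ = 102.23 cm, Ȳ = 122.19 cm

rectangular body: A = 190 × 180 = 34200.00, centroid at (95.00, 90.00).
semicircular top: A = ½π·95² = 14176.44, centroid at (95.00, 220.32).
triangular fin: A = ½·70·90 = 3150.00, centroid at (213.33, 30.00).
ΣA = 51526.44 cm²
ΣAX̄ = (34200.00)(95.00) + (14176.44)(95.00) + (3150.00)(213.33) = 5267761.50 cm³
ΣAȲ = (34200.00)(90.00) + (14176.44)(220.32) + (3150.00)(30.00) = 6295841.97 cm³
X̄ = 5267761.50 / 51526.44 = 102.23 cm
Ȳ = 6295841.97 / 51526.44 = 122.19 cm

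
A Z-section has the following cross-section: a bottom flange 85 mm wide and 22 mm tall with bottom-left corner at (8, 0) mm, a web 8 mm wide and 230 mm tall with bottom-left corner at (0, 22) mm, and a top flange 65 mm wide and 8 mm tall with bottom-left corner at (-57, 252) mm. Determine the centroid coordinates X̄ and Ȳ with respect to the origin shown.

X̄ = 21.05 mm, Ȳ = 95.93 mm

Part | A | x̄ᵢ | ȳᵢ | A·x̄ᵢ | A·ȳᵢ
bottom flange | 1870.00 | 50.50 | 11.00 | 94435.00 | 20570.00
web | 1840.00 | 4.00 | 137.00 | 7360.00 | 252080.00
top flange | 520.00 | -24.50 | 256.00 | -12740.00 | 133120.00
Σ | 4230.00 |  |  | 89055.00 | 405770.00
X̄ = 89055.00 / 4230.00 = 21.05 mm
Ȳ = 405770.00 / 4230.00 = 95.93 mm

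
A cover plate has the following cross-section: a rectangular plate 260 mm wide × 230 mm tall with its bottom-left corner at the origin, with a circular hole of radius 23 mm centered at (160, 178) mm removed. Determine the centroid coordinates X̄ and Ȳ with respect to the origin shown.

Part | A | x̄ᵢ | ȳᵢ | A·x̄ᵢ | A·ȳᵢ
plate | 59800.00 | 130.00 | 115.00 | 7774000.00 | 6877000.00
hole | -1661.90 | 160.00 | 178.00 | -265904.40 | -295818.65
Σ | 58138.10 |  |  | 7508095.60 | 6581181.35
X̄ = 7508095.60 / 58138.10 = 129.14 mm
Ȳ = 6581181.35 / 58138.10 = 113.20 mm

X̄ = 129.14 mm, Ȳ = 113.20 mm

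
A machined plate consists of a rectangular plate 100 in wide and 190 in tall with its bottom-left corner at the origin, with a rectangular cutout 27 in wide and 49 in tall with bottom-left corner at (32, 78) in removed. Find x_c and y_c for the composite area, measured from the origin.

x_c = 50.34 in, y_c = 94.44 in

plate: A = 100 × 190 = 19000.00, centroid at (50.00, 95.00).
hole: A = −(27 × 49) = -1323.00, centroid at (45.50, 102.50).
ΣA = 17677.00 in², ΣAx_c = 889803.50 in³, ΣAy_c = 1669392.50 in³.
x_c = 889803.50/17677.00 = 50.34 in; y_c = 1669392.50/17677.00 = 94.44 in.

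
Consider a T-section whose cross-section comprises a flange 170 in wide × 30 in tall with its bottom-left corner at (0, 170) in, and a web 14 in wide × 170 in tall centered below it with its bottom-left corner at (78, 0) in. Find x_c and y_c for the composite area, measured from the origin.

web: A = 14 × 170 = 2380.00, centroid at (85.00, 85.00).
flange: A = 170 × 30 = 5100.00, centroid at (85.00, 185.00).
ΣA = 7480.00 in²
ΣAx_c = (2380.00)(85.00) + (5100.00)(85.00) = 635800.00 in³
ΣAy_c = (2380.00)(85.00) + (5100.00)(185.00) = 1145800.00 in³
x_c = 635800.00 / 7480.00 = 85.00 in
y_c = 1145800.00 / 7480.00 = 153.18 in

x_c = 85.00 in, y_c = 153.18 in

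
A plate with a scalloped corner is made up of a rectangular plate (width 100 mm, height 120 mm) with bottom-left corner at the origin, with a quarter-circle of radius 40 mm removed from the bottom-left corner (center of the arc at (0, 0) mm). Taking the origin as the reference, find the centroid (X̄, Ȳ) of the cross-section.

plate: A = 100 × 120 = 12000.00, centroid at (50.00, 60.00).
removed quarter-circle: A = −¼π·40² = -1256.64, centroid at (16.98, 16.98).
ΣA = 10743.36 mm², ΣAX̄ = 578666.67 mm³, ΣAȲ = 698666.67 mm³.
X̄ = 578666.67/10743.36 = 53.86 mm; Ȳ = 698666.67/10743.36 = 65.03 mm.

X̄ = 53.86 mm, Ȳ = 65.03 mm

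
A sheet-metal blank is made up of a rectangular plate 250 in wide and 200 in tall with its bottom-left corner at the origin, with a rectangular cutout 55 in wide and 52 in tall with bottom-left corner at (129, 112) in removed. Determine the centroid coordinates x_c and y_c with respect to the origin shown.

Part | A | x̄ᵢ | ȳᵢ | A·x̄ᵢ | A·ȳᵢ
plate | 50000.00 | 125.00 | 100.00 | 6250000.00 | 5000000.00
hole | -2860.00 | 156.50 | 138.00 | -447590.00 | -394680.00
Σ | 47140.00 |  |  | 5802410.00 | 4605320.00
x_c = 5802410.00 / 47140.00 = 123.09 in
y_c = 4605320.00 / 47140.00 = 97.69 in

x_c = 123.09 in, y_c = 97.69 in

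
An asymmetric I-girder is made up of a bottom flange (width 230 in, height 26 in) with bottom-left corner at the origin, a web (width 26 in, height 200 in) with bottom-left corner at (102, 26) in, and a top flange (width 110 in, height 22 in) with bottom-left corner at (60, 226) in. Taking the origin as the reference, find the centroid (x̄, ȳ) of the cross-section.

x̄ = 115.00 in, ȳ = 96.06 in

bottom flange: A = 230 × 26 = 5980.00, centroid at (115.00, 13.00).
web: A = 26 × 200 = 5200.00, centroid at (115.00, 126.00).
top flange: A = 110 × 22 = 2420.00, centroid at (115.00, 237.00).
ΣA = 13600.00 in², ΣAx̄ = 1564000.00 in³, ΣAȳ = 1306480.00 in³.
x̄ = 1564000.00/13600.00 = 115.00 in; ȳ = 1306480.00/13600.00 = 96.06 in.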